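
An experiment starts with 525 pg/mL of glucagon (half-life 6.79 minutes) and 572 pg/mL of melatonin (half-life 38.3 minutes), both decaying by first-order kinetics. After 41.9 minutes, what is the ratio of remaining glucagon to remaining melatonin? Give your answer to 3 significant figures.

0.0272

glucagon: 525 × (1/2)^(41.9/6.79) = 525 × (1/2)^6.1708 ≈ 7.287 pg/mL.
melatonin: 572 × (1/2)^(41.9/38.3) = 572 × (1/2)^1.094 ≈ 267.96 pg/mL.
Ratio ≈ 7.287 / 267.96 ≈ 0.027194.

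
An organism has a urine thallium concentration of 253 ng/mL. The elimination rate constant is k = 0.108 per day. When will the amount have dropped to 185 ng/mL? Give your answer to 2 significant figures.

2.9 days

t½ = ln 2 / k = 0.69315 / 0.108 ≈ 6.418 days.
Fraction remaining = 185/253 ≈ 0.73123.
n = log₂(253/185) = ln(1.3676)/ln 2 ≈ 0.45161 half-lives.
t = n × t½ = 0.45161 × 6.418 ≈ 2.8985 days.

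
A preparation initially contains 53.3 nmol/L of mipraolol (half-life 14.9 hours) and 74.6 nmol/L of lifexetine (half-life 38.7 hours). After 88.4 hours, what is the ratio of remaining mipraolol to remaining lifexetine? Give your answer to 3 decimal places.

0.057

mipraolol: 53.3 × (1/2)^(88.4/14.9) = 53.3 × (1/2)^5.9329 ≈ 0.87247 nmol/L.
lifexetine: 74.6 × (1/2)^(88.4/38.7) = 74.6 × (1/2)^2.2842 ≈ 15.315 nmol/L.
Ratio ≈ 0.87247 / 15.315 ≈ 0.056969.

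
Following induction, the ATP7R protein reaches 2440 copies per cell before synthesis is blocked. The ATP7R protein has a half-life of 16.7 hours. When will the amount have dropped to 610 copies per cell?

610/2440 = 1/4, so 2 half-lives have elapsed.
t = 2 × 16.7 = 33.4 hours.

33.4 hours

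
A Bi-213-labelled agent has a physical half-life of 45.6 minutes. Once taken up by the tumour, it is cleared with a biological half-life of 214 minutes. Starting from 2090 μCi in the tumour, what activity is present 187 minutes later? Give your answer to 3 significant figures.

66.5 μCi

1/t_eff = 1/t_phys + 1/t_biol = 1/45.6 + 1/214 = 0.026603 per minute.
t_eff = 45.6 × 214 / (45.6 + 214) ≈ 37.59 minutes.
Remaining = 2090 × (1/2)^(187/37.59) = 2090 × (1/2)^4.9747 ≈ 66.468 μCi.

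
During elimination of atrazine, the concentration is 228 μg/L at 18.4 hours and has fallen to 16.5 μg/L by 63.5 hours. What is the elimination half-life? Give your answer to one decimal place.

11.9 hours

Over Δt = 63.5 − 18.4 = 45.1 hours, the level fell by a factor of 228/16.5 ≈ 13.818.
n = log₂(13.818) ≈ 3.7885 half-lives, so t½ = 45.1/3.7885 ≈ 11.904 hours.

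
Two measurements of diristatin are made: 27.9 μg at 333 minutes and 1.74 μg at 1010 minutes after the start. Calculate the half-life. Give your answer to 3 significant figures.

Over Δt = 1010 − 333 = 677 minutes, the level fell by a factor of 27.9/1.74 ≈ 16.034.
n = log₂(16.034) ≈ 4.0031 half-lives, so t½ = 677/4.0031 ≈ 169.12 minutes.

169 minutes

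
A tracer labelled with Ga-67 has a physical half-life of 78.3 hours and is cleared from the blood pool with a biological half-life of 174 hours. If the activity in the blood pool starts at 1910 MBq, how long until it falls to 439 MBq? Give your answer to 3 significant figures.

1/t_eff = 1/t_phys + 1/t_biol = 1/78.3 + 1/174 = 0.018519 per hour.
t_eff = 78.3 × 174 / (78.3 + 174) ≈ 54 hours.
n = log₂(1910/439) ≈ 2.1213; t = 2.1213 × 54 ≈ 114.55 hours.

115 hours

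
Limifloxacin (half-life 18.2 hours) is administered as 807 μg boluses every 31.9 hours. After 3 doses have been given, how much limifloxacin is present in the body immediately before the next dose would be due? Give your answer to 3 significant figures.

The 3 doses were given 95.7, 63.8, 31.9 hours ago.
Total = 807·(1/2)^(95.7/18.2) + 807·(1/2)^(63.8/18.2) + 807·(1/2)^(31.9/18.2)
      = 21.086 + 71.058 + 239.47 ≈ 331.61 μg.

332 μg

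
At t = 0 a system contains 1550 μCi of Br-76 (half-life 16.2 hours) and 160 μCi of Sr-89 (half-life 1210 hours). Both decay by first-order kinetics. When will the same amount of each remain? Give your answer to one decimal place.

Set 1550·(1/2)^(t/16.2) = 160·(1/2)^(t/1210).
Taking log₂: log₂(1550/160) = t·(1/16.2 − 1/1210).
log₂(9.6875) = 3.2761; 1/16.2 − 1/1210 = 0.060902.
t = 3.2761 / 0.060902 ≈ 53.793 hours.

53.8 hours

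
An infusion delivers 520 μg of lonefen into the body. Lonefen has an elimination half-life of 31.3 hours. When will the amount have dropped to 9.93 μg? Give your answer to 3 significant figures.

Fraction remaining = 9.93/520 ≈ 0.019096.
n = log₂(520/9.93) = ln(52.367)/ln 2 ≈ 5.7106 half-lives.
t = n × t½ = 5.7106 × 31.3 ≈ 178.74 hours.

179 hours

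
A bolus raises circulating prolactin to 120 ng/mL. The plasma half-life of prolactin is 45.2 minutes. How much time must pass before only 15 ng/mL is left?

135.6 minutes

15/120 = 1/8, so 3 half-lives have elapsed.
t = 3 × 45.2 = 135.6 minutes.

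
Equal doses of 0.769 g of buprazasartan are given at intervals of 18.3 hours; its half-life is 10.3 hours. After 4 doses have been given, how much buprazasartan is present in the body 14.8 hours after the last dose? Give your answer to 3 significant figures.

The 4 doses were given 69.7, 51.4, 33.1, 14.8 hours ago.
Total = 0.769·(1/2)^(69.7/10.3) + 0.769·(1/2)^(51.4/10.3) + 0.769·(1/2)^(33.1/10.3) + 0.769·(1/2)^(14.8/10.3)
      = 0.0070609 + 0.024194 + 0.082897 + 0.28404 ≈ 0.39819 g.

0.398 g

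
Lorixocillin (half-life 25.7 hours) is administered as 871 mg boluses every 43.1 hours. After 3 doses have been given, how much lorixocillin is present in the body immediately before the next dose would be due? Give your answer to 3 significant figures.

The 3 doses were given 129.3, 86.2, 43.1 hours ago.
Total = 871·(1/2)^(129.3/25.7) + 871·(1/2)^(86.2/25.7) + 871·(1/2)^(43.1/25.7)
      = 26.638 + 85.18 + 272.38 ≈ 384.2 mg.

384 mg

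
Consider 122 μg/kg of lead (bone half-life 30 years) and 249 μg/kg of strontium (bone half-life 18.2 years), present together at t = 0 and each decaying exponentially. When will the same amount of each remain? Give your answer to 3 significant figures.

47.6 years

Set 122·(1/2)^(t/30) = 249·(1/2)^(t/18.2).
Taking log₂: log₂(122/249) = t·(1/30 − 1/18.2).
log₂(0.48996) = -1.0293; 1/30 − 1/18.2 = -0.021612.
t = -1.0293 / -0.021612 ≈ 47.625 years.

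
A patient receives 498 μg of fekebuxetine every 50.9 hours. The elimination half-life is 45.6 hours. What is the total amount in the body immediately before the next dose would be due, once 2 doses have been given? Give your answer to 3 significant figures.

336 μg

The 2 doses were given 101.8, 50.9 hours ago.
Total = 498·(1/2)^(101.8/45.6) + 498·(1/2)^(50.9/45.6)
      = 105.97 + 229.73 ≈ 335.7 μg.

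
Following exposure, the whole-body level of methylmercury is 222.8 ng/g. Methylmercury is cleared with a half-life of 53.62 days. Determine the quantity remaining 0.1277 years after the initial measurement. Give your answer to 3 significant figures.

122 ng/g

Convert the elapsed time: 0.1277 years = 46.6105 days.
Number of half-lives: n = 46.6105/53.62 ≈ 0.86927.
Remaining = 222.8 × (1/2)^0.86927 = 222.8 × 0.54742 ≈ 121.97 ng/g.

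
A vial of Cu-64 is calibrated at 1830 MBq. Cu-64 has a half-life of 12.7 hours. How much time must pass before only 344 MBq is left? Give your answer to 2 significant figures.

Fraction remaining = 344/1830 ≈ 0.18798.
n = log₂(1830/344) = ln(5.3198)/ln 2 ≈ 2.4114 half-lives.
t = n × t½ = 2.4114 × 12.7 ≈ 30.624 hours.

31 hours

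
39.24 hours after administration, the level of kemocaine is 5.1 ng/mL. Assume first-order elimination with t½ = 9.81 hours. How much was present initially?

Number of half-lives elapsed: n = 39.24/9.81 ≈ 4.
A₀ = A × 2^n = 5.1 × 2^4 = 5.1 × 16 ≈ 81.6 ng/mL.

81.6 ng/mL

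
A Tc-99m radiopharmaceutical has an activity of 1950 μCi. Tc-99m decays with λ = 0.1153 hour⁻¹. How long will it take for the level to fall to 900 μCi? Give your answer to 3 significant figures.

t½ = ln 2 / λ = 0.69315 / 0.1153 ≈ 6.0117 hours.
Fraction remaining = 900/1950 ≈ 0.46154.
n = log₂(1950/900) = ln(2.1667)/ln 2 ≈ 1.1155 half-lives.
t = n × t½ = 1.1155 × 6.0117 ≈ 6.7059 hours.

6.71 hours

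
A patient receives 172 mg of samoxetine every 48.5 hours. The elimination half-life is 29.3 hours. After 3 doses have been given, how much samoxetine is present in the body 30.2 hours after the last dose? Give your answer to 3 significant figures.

119 mg

The 3 doses were given 127.2, 78.7, 30.2 hours ago.
Total = 172·(1/2)^(127.2/29.3) + 172·(1/2)^(78.7/29.3) + 172·(1/2)^(30.2/29.3)
      = 8.4853 + 26.728 + 84.188 ≈ 119.4 mg.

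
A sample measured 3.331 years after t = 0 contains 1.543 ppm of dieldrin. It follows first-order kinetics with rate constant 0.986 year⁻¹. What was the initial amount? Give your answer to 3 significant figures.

41.2 ppm

t½ = ln 2 / λ = 0.69315 / 0.986 ≈ 0.70299 years.
Number of half-lives elapsed: n = 3.331/0.70299 ≈ 4.7383.
A₀ = A × 2^n = 1.543 × 2^4.7383 = 1.543 × 26.692 ≈ 41.186 ppm.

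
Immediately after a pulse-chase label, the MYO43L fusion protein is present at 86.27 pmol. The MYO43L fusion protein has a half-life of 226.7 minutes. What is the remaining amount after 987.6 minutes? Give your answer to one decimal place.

4.2 pmol

Number of half-lives: n = 987.6/226.7 ≈ 4.3564.
Remaining = 86.27 × (1/2)^4.3564 = 86.27 × 0.048819 ≈ 4.2116 pmol.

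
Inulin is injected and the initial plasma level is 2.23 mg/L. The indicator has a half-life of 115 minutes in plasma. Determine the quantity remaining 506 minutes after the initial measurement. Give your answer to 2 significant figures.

0.11 mg/L

Number of half-lives: n = 506/115 ≈ 4.4.
Remaining = 2.23 × (1/2)^4.4 = 2.23 × 0.047366 ≈ 0.10563 mg/L.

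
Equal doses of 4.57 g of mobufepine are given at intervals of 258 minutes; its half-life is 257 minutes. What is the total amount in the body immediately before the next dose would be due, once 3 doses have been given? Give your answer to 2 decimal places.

The 3 doses were given 774, 516, 258 minutes ago.
Total = 4.57·(1/2)^(774/257) + 4.57·(1/2)^(516/257) + 4.57·(1/2)^(258/257)
      = 0.56665 + 1.1364 + 2.2788 ≈ 3.9818 g.

3.98 g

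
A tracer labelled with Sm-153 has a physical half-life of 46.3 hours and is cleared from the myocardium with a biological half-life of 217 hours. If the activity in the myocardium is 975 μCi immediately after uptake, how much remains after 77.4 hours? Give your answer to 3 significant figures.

1/t_eff = 1/t_phys + 1/t_biol = 1/46.3 + 1/217 = 0.026207 per hour.
t_eff = 46.3 × 217 / (46.3 + 217) ≈ 38.158 hours.
Remaining = 975 × (1/2)^(77.4/38.158) = 975 × (1/2)^2.0284 ≈ 239 μCi.

239 μCi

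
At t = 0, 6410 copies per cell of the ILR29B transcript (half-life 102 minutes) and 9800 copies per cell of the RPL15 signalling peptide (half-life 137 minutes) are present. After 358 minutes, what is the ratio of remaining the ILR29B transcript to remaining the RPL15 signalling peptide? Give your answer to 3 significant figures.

0.351

ILR29B transcript: 6410 × (1/2)^(358/102) = 6410 × (1/2)^3.5098 ≈ 562.73 copies per cell.
RPL15 signalling peptide: 9800 × (1/2)^(358/137) = 9800 × (1/2)^2.6131 ≈ 1601.7 copies per cell.
Ratio ≈ 562.73 / 1601.7 ≈ 0.35132.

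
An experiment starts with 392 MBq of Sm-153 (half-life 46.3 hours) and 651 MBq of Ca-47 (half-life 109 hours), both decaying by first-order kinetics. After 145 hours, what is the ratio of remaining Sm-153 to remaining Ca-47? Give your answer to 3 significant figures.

Sm-153: 392 × (1/2)^(145/46.3) = 392 × (1/2)^3.1317 ≈ 44.723 MBq.
Ca-47: 651 × (1/2)^(145/109) = 651 × (1/2)^1.3303 ≈ 258.9 MBq.
Ratio ≈ 44.723 / 258.9 ≈ 0.17275.

0.173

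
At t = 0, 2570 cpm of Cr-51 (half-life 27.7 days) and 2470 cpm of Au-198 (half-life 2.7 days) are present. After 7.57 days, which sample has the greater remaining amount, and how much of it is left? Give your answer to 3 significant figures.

Cr-51: 2570 × (1/2)^0.27329 ≈ 2126.5 cpm.
Au-198: 2470 × (1/2)^2.8037 ≈ 353.75 cpm.
Cr-51 has more remaining, at ≈ 2126.5 cpm.

Cr-51, 2130 cpm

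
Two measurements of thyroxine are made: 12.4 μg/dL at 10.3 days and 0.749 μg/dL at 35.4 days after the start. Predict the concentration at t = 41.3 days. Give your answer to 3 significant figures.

0.387 μg/dL

Over Δt = 35.4 − 10.3 = 25.1 days, the level fell by a factor of 12.4/0.749 ≈ 16.555.
n = log₂(16.555) ≈ 4.0492 half-lives, so t½ = 25.1/4.0492 ≈ 6.1987 days.
From t = 35.4 to t = 41.3: 0.749 × (1/2)^((41.3−35.4)/6.1987) ≈ 0.38722 μg/dL.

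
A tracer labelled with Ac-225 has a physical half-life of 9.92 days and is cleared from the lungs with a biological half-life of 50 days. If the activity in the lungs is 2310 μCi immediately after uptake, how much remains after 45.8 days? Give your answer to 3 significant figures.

49.9 μCi

1/t_eff = 1/t_phys + 1/t_biol = 1/9.92 + 1/50 = 0.12081 per day.
t_eff = 9.92 × 50 / (9.92 + 50) ≈ 8.2777 days.
Remaining = 2310 × (1/2)^(45.8/8.2777) = 2310 × (1/2)^5.5329 ≈ 49.892 μCi.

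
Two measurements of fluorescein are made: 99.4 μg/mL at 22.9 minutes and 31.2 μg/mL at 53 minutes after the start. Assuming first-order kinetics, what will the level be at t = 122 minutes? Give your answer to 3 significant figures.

Over Δt = 53 − 22.9 = 30.1 minutes, the level fell by a factor of 99.4/31.2 ≈ 3.1859.
n = log₂(3.1859) ≈ 1.6717 half-lives, so t½ = 30.1/1.6717 ≈ 18.006 minutes.
From t = 53 to t = 122: 31.2 × (1/2)^((122−53)/18.006) ≈ 2.1906 μg/mL.

2.19 μg/mL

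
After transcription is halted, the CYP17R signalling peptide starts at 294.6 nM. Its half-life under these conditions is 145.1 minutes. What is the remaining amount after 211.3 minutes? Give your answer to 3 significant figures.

Number of half-lives: n = 211.3/145.1 ≈ 1.4562.
Remaining = 294.6 × (1/2)^1.4562 = 294.6 × 0.36444 ≈ 107.36 nM.

107 nM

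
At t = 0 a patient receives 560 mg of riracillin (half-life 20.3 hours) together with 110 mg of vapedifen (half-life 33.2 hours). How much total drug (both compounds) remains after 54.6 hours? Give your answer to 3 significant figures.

122 mg

riracillin: 560 × (1/2)^(54.6/20.3) = 560 × (1/2)^2.6897 ≈ 86.8 mg.
vapedifen: 110 × (1/2)^(54.6/33.2) = 110 × (1/2)^1.6446 ≈ 35.182 mg.
Total = 86.8 + 35.182 ≈ 121.98 mg.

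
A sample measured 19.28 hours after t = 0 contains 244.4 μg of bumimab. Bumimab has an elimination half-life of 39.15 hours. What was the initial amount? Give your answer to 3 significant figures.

344 μg

Number of half-lives elapsed: n = 19.28/39.15 ≈ 0.49246.
A₀ = A × 2^n = 244.4 × 2^0.49246 = 244.4 × 1.4068 ≈ 343.83 μg.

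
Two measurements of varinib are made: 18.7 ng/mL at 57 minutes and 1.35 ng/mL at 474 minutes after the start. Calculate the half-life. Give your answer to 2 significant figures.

Over Δt = 474 − 57 = 417 minutes, the level fell by a factor of 18.7/1.35 ≈ 13.852.
n = log₂(13.852) ≈ 3.792 half-lives, so t½ = 417/3.792 ≈ 109.97 minutes.

110 minutes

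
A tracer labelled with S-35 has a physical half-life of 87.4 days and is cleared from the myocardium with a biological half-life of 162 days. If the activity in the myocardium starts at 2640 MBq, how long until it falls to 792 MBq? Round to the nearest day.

99 days

1/t_eff = 1/t_phys + 1/t_biol = 1/87.4 + 1/162 = 0.017614 per day.
t_eff = 87.4 × 162 / (87.4 + 162) ≈ 56.771 days.
n = log₂(2640/792) ≈ 1.737; t = 1.737 × 56.771 ≈ 98.61 days.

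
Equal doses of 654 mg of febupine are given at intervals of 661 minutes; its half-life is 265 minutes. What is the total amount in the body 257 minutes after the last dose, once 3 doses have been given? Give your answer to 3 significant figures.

The 3 doses were given 1579, 918, 257 minutes ago.
Total = 654·(1/2)^(1579/265) + 654·(1/2)^(918/265) + 654·(1/2)^(257/265)
      = 10.517 + 59.26 + 333.91 ≈ 403.69 mg.

404 mg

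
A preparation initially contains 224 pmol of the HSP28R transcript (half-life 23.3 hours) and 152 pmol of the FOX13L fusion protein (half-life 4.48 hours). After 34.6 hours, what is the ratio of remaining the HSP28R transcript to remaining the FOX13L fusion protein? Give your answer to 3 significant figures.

HSP28R transcript: 224 × (1/2)^(34.6/23.3) = 224 × (1/2)^1.485 ≈ 80.025 pmol.
FOX13L fusion protein: 152 × (1/2)^(34.6/4.48) = 152 × (1/2)^7.7232 ≈ 0.71932 pmol.
Ratio ≈ 80.025 / 0.71932 ≈ 111.25.

111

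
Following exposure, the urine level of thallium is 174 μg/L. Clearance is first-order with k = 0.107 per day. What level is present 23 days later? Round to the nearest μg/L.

t½ = ln 2 / k = 0.69315 / 0.107 ≈ 6.478 days.
Number of half-lives: n = 23/6.478 ≈ 3.5505.
Remaining = 174 × (1/2)^3.5505 = 174 × 0.08535 ≈ 14.851 μg/L.

15 μg/L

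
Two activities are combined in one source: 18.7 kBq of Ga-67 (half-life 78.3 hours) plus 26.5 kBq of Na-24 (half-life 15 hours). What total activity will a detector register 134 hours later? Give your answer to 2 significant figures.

Ga-67: 18.7 × (1/2)^(134/78.3) = 18.7 × (1/2)^1.7114 ≈ 5.7104 kBq.
Na-24: 26.5 × (1/2)^(134/15) = 26.5 × (1/2)^8.9333 ≈ 0.054206 kBq.
Total = 5.7104 + 0.054206 ≈ 5.7646 kBq.

5.8 kBq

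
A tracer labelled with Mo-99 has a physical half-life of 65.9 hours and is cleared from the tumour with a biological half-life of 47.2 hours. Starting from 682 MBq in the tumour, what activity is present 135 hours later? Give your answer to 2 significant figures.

23 MBq

1/t_eff = 1/t_phys + 1/t_biol = 1/65.9 + 1/47.2 = 0.036361 per hour.
t_eff = 65.9 × 47.2 / (65.9 + 47.2) ≈ 27.502 hours.
Remaining = 682 × (1/2)^(135/27.502) = 682 × (1/2)^4.9087 ≈ 22.704 MBq.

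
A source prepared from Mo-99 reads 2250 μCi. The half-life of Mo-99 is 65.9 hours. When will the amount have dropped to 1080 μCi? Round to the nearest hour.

70 hours

Fraction remaining = 1080/2250 ≈ 0.48.
n = log₂(2250/1080) = ln(2.0833)/ln 2 ≈ 1.0589 half-lives.
t = n × t½ = 1.0589 × 65.9 ≈ 69.781 hours.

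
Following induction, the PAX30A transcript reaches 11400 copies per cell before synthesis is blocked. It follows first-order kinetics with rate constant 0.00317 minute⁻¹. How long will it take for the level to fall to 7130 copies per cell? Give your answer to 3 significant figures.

t½ = ln 2 / λ = 0.69315 / 0.00317 ≈ 218.66 minutes.
Fraction remaining = 7130/11400 ≈ 0.62544.
n = log₂(11400/7130) = ln(1.5989)/ln 2 ≈ 0.67706 half-lives.
t = n × t½ = 0.67706 × 218.66 ≈ 148.04 minutes.

148 minutes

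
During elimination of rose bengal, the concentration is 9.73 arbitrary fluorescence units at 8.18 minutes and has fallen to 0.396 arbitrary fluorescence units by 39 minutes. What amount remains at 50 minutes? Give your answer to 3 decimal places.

0.126 arbitrary fluorescence units

Over Δt = 39 − 8.18 = 30.82 minutes, the level fell by a factor of 9.73/0.396 ≈ 24.571.
n = log₂(24.571) ≈ 4.6189 half-lives, so t½ = 30.82/4.6189 ≈ 6.6726 minutes.
From t = 39 to t = 50: 0.396 × (1/2)^((50−39)/6.6726) ≈ 0.12631 arbitrary fluorescence units.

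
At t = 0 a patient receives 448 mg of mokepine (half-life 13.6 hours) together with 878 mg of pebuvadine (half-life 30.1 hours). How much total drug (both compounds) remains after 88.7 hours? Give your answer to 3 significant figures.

mokepine: 448 × (1/2)^(88.7/13.6) = 448 × (1/2)^6.5221 ≈ 4.8746 mg.
pebuvadine: 878 × (1/2)^(88.7/30.1) = 878 × (1/2)^2.9468 ≈ 113.87 mg.
Total = 4.8746 + 113.87 ≈ 118.74 mg.

119 mg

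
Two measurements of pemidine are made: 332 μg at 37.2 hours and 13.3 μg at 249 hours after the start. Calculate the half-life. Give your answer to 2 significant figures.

Over Δt = 249 − 37.2 = 211.8 hours, the level fell by a factor of 332/13.3 ≈ 24.962.
n = log₂(24.962) ≈ 4.6417 half-lives, so t½ = 211.8/4.6417 ≈ 45.63 hours.

46 hours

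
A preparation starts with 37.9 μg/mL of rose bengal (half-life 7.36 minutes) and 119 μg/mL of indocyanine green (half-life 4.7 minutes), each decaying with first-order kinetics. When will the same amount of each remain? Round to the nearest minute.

Set 37.9·(1/2)^(t/7.36) = 119·(1/2)^(t/4.7).
Taking log₂: log₂(37.9/119) = t·(1/7.36 − 1/4.7).
log₂(0.31849) = -1.6507; 1/7.36 − 1/4.7 = -0.076896.
t = -1.6507 / -0.076896 ≈ 21.466 minutes.

21 minutes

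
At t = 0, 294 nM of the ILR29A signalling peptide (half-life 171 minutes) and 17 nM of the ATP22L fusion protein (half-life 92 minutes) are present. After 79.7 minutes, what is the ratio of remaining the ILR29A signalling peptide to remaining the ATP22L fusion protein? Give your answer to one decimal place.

ILR29A signalling peptide: 294 × (1/2)^(79.7/171) = 294 × (1/2)^0.46608 ≈ 212.83 nM.
ATP22L fusion protein: 17 × (1/2)^(79.7/92) = 17 × (1/2)^0.8663 ≈ 9.3254 nM.
Ratio ≈ 212.83 / 9.3254 ≈ 22.823.

22.8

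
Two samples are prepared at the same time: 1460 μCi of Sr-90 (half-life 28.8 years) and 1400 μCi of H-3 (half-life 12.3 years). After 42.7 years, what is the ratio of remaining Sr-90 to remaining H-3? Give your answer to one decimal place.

Sr-90: 1460 × (1/2)^(42.7/28.8) = 1460 × (1/2)^1.4826 ≈ 522.44 μCi.
H-3: 1400 × (1/2)^(42.7/12.3) = 1400 × (1/2)^3.4715 ≈ 126.21 μCi.
Ratio ≈ 522.44 / 126.21 ≈ 4.1395.

4.1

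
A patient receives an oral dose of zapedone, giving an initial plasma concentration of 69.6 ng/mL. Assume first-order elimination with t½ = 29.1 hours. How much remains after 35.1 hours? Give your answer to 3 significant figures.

Number of half-lives: n = 35.1/29.1 ≈ 1.2062.
Remaining = 69.6 × (1/2)^1.2062 = 69.6 × 0.43341 ≈ 30.166 ng/mL.

30.2 ng/mL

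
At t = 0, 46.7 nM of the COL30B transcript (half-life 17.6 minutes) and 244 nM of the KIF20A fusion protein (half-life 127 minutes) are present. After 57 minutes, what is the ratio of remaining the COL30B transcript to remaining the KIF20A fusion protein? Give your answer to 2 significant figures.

COL30B transcript: 46.7 × (1/2)^(57/17.6) = 46.7 × (1/2)^3.2386 ≈ 4.9475 nM.
KIF20A fusion protein: 244 × (1/2)^(57/127) = 244 × (1/2)^0.44882 ≈ 178.76 nM.
Ratio ≈ 4.9475 / 178.76 ≈ 0.027676.

0.028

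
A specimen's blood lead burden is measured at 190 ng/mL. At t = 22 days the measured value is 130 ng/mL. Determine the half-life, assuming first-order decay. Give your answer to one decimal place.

A/A₀ = 130/190 ≈ 0.68421.
n = log₂(1.4615) ≈ 0.54749 half-lives elapsed in 22 days.
t½ = 22/0.54749 ≈ 40.184 days.

40.2 days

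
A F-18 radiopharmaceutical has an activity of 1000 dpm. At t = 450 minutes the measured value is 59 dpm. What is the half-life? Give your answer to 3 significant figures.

A/A₀ = 59/1000 ≈ 0.059.
n = log₂(16.949) ≈ 4.0831 half-lives elapsed in 450 minutes.
t½ = 450/4.0831 ≈ 110.21 minutes.

110 minutes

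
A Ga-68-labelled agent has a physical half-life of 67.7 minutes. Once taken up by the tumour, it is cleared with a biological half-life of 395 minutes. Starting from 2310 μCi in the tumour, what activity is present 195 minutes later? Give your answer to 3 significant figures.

1/t_eff = 1/t_phys + 1/t_biol = 1/67.7 + 1/395 = 0.017303 per minute.
t_eff = 67.7 × 395 / (67.7 + 395) ≈ 57.794 minutes.
Remaining = 2310 × (1/2)^(195/57.794) = 2310 × (1/2)^3.374 ≈ 222.81 μCi.

223 μCi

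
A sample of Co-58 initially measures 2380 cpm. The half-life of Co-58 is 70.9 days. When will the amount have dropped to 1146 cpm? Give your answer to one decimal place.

74.8 days

Fraction remaining = 1146/2380 ≈ 0.48151.
n = log₂(2380/1146) = ln(2.0768)/ln 2 ≈ 1.0544 half-lives.
t = n × t½ = 1.0544 × 70.9 ≈ 74.754 days.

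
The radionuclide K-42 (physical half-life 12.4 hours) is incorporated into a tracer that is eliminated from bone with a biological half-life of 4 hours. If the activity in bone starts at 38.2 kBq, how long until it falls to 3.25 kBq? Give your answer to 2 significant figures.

11 hours

1/t_eff = 1/t_phys + 1/t_biol = 1/12.4 + 1/4 = 0.33065 per hour.
t_eff = 12.4 × 4 / (12.4 + 4) ≈ 3.0244 hours.
n = log₂(38.2/3.25) ≈ 3.5551; t = 3.5551 × 3.0244 ≈ 10.752 hours.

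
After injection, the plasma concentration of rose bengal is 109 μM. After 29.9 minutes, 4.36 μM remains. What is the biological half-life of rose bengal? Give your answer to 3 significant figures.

6.44 minutes

A/A₀ = 4.36/109 ≈ 0.04.
n = log₂(25) ≈ 4.6439 half-lives elapsed in 29.9 minutes.
t½ = 29.9/4.6439 ≈ 6.4386 minutes.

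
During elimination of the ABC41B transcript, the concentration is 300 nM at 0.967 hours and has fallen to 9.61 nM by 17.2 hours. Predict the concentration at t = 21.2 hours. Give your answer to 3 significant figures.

4.12 nM

Over Δt = 17.2 − 0.967 = 16.233 hours, the level fell by a factor of 300/9.61 ≈ 31.217.
n = log₂(31.217) ≈ 4.9643 half-lives, so t½ = 16.233/4.9643 ≈ 3.27 hours.
From t = 17.2 to t = 21.2: 9.61 × (1/2)^((21.2−17.2)/3.27) ≈ 4.1161 nM.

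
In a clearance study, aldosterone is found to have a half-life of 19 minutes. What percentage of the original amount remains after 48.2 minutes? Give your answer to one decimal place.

n = 48.2/19 ≈ 2.5368 half-lives.
Fraction remaining = (1/2)^2.5368 ≈ 0.17232, i.e. 17.232%.

17.2%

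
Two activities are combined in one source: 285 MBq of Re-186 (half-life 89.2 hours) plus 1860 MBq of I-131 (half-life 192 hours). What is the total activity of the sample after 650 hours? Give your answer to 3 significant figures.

Re-186: 285 × (1/2)^(650/89.2) = 285 × (1/2)^7.287 ≈ 1.8249 MBq.
I-131: 1860 × (1/2)^(650/192) = 1860 × (1/2)^3.3854 ≈ 177.99 MBq.
Total = 1.8249 + 177.99 ≈ 179.82 MBq.

180 MBq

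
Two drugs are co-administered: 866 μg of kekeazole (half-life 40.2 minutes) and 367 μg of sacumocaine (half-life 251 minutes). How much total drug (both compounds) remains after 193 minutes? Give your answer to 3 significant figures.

kekeazole: 866 × (1/2)^(193/40.2) = 866 × (1/2)^4.801 ≈ 31.065 μg.
sacumocaine: 367 × (1/2)^(193/251) = 367 × (1/2)^0.76892 ≈ 215.38 μg.
Total = 31.065 + 215.38 ≈ 246.44 μg.

246 μg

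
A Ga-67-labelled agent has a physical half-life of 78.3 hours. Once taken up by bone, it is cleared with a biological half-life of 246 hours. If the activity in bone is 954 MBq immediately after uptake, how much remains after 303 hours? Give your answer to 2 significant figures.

1/t_eff = 1/t_phys + 1/t_biol = 1/78.3 + 1/246 = 0.016836 per hour.
t_eff = 78.3 × 246 / (78.3 + 246) ≈ 59.395 hours.
Remaining = 954 × (1/2)^(303/59.395) = 954 × (1/2)^5.1014 ≈ 27.788 MBq.

28 MBq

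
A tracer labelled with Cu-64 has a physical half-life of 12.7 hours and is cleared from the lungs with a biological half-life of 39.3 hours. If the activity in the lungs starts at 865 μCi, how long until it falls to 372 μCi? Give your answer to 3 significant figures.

11.7 hours

1/t_eff = 1/t_phys + 1/t_biol = 1/12.7 + 1/39.3 = 0.10419 per hour.
t_eff = 12.7 × 39.3 / (12.7 + 39.3) ≈ 9.5983 hours.
n = log₂(865/372) ≈ 1.2174; t = 1.2174 × 9.5983 ≈ 11.685 hours.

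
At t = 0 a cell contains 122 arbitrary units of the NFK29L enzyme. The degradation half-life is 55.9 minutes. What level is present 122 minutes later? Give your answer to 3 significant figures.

Number of half-lives: n = 122/55.9 ≈ 2.1825.
Remaining = 122 × (1/2)^2.1825 = 122 × 0.2203 ≈ 26.876 arbitrary units.

26.9 arbitrary units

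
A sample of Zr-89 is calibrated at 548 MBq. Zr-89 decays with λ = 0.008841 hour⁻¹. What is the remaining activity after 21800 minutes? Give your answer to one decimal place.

t½ = ln 2 / λ = 0.69315 / 0.008841 ≈ 78.401 hours.
Convert the elapsed time: 21800 minutes = 363.333 hours.
Number of half-lives: n = 363.333/78.401 ≈ 4.6343.
Remaining = 548 × (1/2)^4.6343 = 548 × 0.040267 ≈ 22.066 MBq.

22.1 MBq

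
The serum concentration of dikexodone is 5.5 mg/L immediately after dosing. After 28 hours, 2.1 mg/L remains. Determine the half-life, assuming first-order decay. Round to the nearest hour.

20 hours

A/A₀ = 2.1/5.5 ≈ 0.38182.
n = log₂(2.619) ≈ 1.389 half-lives elapsed in 28 hours.
t½ = 28/1.389 ≈ 20.158 hours.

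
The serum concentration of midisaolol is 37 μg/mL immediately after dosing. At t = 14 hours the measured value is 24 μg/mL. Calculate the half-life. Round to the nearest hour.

22 hours

A/A₀ = 24/37 ≈ 0.64865.
n = log₂(1.5417) ≈ 0.62449 half-lives elapsed in 14 hours.
t½ = 14/0.62449 ≈ 22.418 hours.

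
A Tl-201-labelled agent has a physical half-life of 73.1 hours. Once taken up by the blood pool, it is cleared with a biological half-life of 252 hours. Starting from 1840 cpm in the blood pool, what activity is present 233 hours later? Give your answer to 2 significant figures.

110 cpm

1/t_eff = 1/t_phys + 1/t_biol = 1/73.1 + 1/252 = 0.017648 per hour.
t_eff = 73.1 × 252 / (73.1 + 252) ≈ 56.663 hours.
Remaining = 1840 × (1/2)^(233/56.663) = 1840 × (1/2)^4.112 ≈ 106.41 cpm.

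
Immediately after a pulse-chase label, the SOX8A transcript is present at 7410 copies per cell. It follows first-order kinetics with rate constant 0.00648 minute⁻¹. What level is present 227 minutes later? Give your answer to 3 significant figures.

1700 copies per cell

t½ = ln 2 / k = 0.69315 / 0.00648 ≈ 106.97 minutes.
Number of half-lives: n = 227/106.97 ≈ 2.1221.
Remaining = 7410 × (1/2)^2.1221 = 7410 × 0.2297 ≈ 1702.1 copies per cell.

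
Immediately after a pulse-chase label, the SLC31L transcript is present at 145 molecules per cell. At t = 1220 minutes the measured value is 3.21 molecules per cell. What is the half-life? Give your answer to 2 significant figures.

A/A₀ = 3.21/145 ≈ 0.022138.
n = log₂(45.171) ≈ 5.4973 half-lives elapsed in 1220 minutes.
t½ = 1220/5.4973 ≈ 221.93 minutes.

220 minutes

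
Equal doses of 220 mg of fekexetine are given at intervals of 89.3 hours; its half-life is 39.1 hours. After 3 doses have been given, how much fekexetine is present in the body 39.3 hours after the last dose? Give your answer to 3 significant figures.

The 3 doses were given 217.9, 128.6, 39.3 hours ago.
Total = 220·(1/2)^(217.9/39.1) + 220·(1/2)^(128.6/39.1) + 220·(1/2)^(39.3/39.1)
      = 4.6218 + 22.508 + 109.61 ≈ 136.74 mg.

137 mg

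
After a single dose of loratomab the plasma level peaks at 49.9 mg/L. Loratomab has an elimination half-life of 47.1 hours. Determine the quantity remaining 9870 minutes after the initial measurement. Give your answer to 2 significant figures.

Convert the elapsed time: 9870 minutes = 164.5 hours.
Number of half-lives: n = 164.5/47.1 ≈ 3.4926.
Remaining = 49.9 × (1/2)^3.4926 = 49.9 × 0.088845 ≈ 4.4334 mg/L.

4.4 mg/L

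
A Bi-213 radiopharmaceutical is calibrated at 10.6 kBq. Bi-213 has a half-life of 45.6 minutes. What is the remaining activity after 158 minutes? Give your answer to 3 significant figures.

Number of half-lives: n = 158/45.6 ≈ 3.4649.
Remaining = 10.6 × (1/2)^3.4649 = 10.6 × 0.090564 ≈ 0.95998 kBq.

0.960 kBq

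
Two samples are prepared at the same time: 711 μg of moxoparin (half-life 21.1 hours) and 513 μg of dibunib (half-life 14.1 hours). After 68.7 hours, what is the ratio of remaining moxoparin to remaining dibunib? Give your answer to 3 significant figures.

moxoparin: 711 × (1/2)^(68.7/21.1) = 711 × (1/2)^3.2559 ≈ 74.428 μg.
dibunib: 513 × (1/2)^(68.7/14.1) = 513 × (1/2)^4.8723 ≈ 17.514 μg.
Ratio ≈ 74.428 / 17.514 ≈ 4.2495.

4.25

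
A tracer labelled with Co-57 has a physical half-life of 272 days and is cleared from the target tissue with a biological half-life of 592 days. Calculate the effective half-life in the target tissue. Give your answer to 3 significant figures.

1/t_eff = 1/t_phys + 1/t_biol = 1/272 + 1/592 = 0.0053657 per day.
t_eff = 272 × 592 / (272 + 592) ≈ 186.37 days.

186 days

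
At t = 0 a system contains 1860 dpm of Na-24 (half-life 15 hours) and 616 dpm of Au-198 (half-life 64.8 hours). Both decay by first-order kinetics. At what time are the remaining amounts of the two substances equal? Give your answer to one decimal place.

Set 1860·(1/2)^(t/15) = 616·(1/2)^(t/64.8).
Taking log₂: log₂(1860/616) = t·(1/15 − 1/64.8).
log₂(3.0195) = 1.5943; 1/15 − 1/64.8 = 0.051235.
t = 1.5943 / 0.051235 ≈ 31.118 hours.

31.1 hours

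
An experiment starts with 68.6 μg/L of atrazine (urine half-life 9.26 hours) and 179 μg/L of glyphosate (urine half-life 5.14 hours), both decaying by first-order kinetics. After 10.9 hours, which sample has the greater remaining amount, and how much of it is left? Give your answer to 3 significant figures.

glyphosate, 41.2 μg/L

atrazine: 68.6 × (1/2)^1.1771 ≈ 30.338 μg/L.
glyphosate: 179 × (1/2)^2.1206 ≈ 41.161 μg/L.
Glyphosate has more remaining, at ≈ 41.161 μg/L.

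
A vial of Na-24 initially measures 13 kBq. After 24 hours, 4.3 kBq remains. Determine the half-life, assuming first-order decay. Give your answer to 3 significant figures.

15.0 hours

A/A₀ = 4.3/13 ≈ 0.33077.
n = log₂(3.0233) ≈ 1.5961 half-lives elapsed in 24 hours.
t½ = 24/1.5961 ≈ 15.037 hours.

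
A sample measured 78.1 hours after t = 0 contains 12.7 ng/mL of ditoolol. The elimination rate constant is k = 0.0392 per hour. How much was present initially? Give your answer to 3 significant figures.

t½ = ln 2 / k = 0.69315 / 0.0392 ≈ 17.682 hours.
Number of half-lives elapsed: n = 78.1/17.682 ≈ 4.4168.
A₀ = A × 2^n = 12.7 × 2^4.4168 = 12.7 × 21.36 ≈ 271.27 ng/mL.

271 ng/mL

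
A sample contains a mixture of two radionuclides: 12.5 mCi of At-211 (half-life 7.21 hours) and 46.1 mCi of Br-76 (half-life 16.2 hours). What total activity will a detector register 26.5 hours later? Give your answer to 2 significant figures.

At-211: 12.5 × (1/2)^(26.5/7.21) = 12.5 × (1/2)^3.6755 ≈ 0.97834 mCi.
Br-76: 46.1 × (1/2)^(26.5/16.2) = 46.1 × (1/2)^1.6358 ≈ 14.835 mCi.
Total = 0.97834 + 14.835 ≈ 15.813 mCi.

16 mCi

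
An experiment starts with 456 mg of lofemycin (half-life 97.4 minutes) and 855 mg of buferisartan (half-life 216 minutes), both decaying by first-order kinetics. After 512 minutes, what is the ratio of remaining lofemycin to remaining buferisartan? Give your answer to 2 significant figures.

0.072

lofemycin: 456 × (1/2)^(512/97.4) = 456 × (1/2)^5.2567 ≈ 11.927 mg.
buferisartan: 855 × (1/2)^(512/216) = 855 × (1/2)^2.3704 ≈ 165.35 mg.
Ratio ≈ 11.927 / 165.35 ≈ 0.072133.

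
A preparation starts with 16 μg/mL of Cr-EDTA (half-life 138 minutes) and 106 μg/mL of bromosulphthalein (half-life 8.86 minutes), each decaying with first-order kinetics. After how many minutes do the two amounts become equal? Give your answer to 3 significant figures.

25.8 minutes

Set 16·(1/2)^(t/138) = 106·(1/2)^(t/8.86).
Taking log₂: log₂(16/106) = t·(1/138 − 1/8.86).
log₂(0.15094) = -2.7279; 1/138 − 1/8.86 = -0.10562.
t = -2.7279 / -0.10562 ≈ 25.828 minutes.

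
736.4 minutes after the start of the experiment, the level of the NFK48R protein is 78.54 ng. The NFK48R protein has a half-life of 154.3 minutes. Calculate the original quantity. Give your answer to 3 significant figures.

2150 ng

Number of half-lives elapsed: n = 736.4/154.3 ≈ 4.7725.
A₀ = A × 2^n = 78.54 × 2^4.7725 = 78.54 × 27.332 ≈ 2146.7 ng.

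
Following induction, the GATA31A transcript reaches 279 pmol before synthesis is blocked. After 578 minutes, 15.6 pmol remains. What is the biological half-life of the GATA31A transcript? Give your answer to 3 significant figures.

139 minutes

A/A₀ = 15.6/279 ≈ 0.055914.
n = log₂(17.885) ≈ 4.1606 half-lives elapsed in 578 minutes.
t½ = 578/4.1606 ≈ 138.92 minutes.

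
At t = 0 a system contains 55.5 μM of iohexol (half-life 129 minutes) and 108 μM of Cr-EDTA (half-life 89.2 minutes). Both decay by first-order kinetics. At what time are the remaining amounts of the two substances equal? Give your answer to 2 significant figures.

Set 55.5·(1/2)^(t/129) = 108·(1/2)^(t/89.2).
Taking log₂: log₂(55.5/108) = t·(1/129 − 1/89.2).
log₂(0.51389) = -0.96047; 1/129 − 1/89.2 = -0.0034588.
t = -0.96047 / -0.0034588 ≈ 277.69 minutes.

280 minutes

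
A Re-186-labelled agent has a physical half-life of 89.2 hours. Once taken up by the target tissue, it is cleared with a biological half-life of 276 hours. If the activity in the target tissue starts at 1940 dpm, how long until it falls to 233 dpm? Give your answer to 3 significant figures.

1/t_eff = 1/t_phys + 1/t_biol = 1/89.2 + 1/276 = 0.014834 per hour.
t_eff = 89.2 × 276 / (89.2 + 276) ≈ 67.413 hours.
n = log₂(1940/233) ≈ 3.0577; t = 3.0577 × 67.413 ≈ 206.13 hours.

206 hours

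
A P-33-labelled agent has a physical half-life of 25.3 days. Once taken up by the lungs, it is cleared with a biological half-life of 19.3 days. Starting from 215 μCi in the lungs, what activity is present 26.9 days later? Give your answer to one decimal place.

1/t_eff = 1/t_phys + 1/t_biol = 1/25.3 + 1/19.3 = 0.091339 per day.
t_eff = 25.3 × 19.3 / (25.3 + 19.3) ≈ 10.948 days.
Remaining = 215 × (1/2)^(26.9/10.948) = 215 × (1/2)^2.457 ≈ 39.156 μCi.

39.2 μCi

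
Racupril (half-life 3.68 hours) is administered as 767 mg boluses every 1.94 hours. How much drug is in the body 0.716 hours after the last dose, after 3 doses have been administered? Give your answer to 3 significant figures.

1460 mg

The 3 doses were given 4.596, 2.656, 0.716 hours ago.
Total = 767·(1/2)^(4.596/3.68) + 767·(1/2)^(2.656/3.68) + 767·(1/2)^(0.716/3.68)
      = 322.73 + 465.08 + 670.23 ≈ 1458 mg.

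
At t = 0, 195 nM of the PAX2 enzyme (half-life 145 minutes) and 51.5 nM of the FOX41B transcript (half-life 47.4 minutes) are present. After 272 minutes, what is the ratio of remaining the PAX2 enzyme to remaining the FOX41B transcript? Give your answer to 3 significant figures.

PAX2 enzyme: 195 × (1/2)^(272/145) = 195 × (1/2)^1.8759 ≈ 53.13 nM.
FOX41B transcript: 51.5 × (1/2)^(272/47.4) = 51.5 × (1/2)^5.7384 ≈ 0.96467 nM.
Ratio ≈ 53.13 / 0.96467 ≈ 55.076.

55.1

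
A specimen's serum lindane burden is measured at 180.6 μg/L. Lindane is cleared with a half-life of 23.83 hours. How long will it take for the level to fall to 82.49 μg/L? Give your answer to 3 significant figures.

Fraction remaining = 82.49/180.6 ≈ 0.45676.
n = log₂(180.6/82.49) = ln(2.1894)/ln 2 ≈ 1.1305 half-lives.
t = n × t½ = 1.1305 × 23.83 ≈ 26.94 hours.

26.9 hours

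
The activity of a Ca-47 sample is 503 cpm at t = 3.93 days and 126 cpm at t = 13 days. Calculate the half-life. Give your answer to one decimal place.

Over Δt = 13 − 3.93 = 9.07 days, the level fell by a factor of 503/126 ≈ 3.9921.
n = log₂(3.9921) ≈ 1.9971 half-lives, so t½ = 9.07/1.9971 ≈ 4.5415 days.

4.5 days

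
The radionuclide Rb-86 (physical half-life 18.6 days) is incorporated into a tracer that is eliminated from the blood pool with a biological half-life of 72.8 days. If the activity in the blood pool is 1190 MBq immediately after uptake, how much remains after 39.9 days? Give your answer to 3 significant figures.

184 MBq

1/t_eff = 1/t_phys + 1/t_biol = 1/18.6 + 1/72.8 = 0.0675 per day.
t_eff = 18.6 × 72.8 / (18.6 + 72.8) ≈ 14.815 days.
Remaining = 1190 × (1/2)^(39.9/14.815) = 1190 × (1/2)^2.6932 ≈ 183.99 MBq.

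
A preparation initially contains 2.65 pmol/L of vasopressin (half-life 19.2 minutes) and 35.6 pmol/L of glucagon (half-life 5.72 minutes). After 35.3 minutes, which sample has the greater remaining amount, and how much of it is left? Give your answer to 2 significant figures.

vasopressin, 0.74 pmol/L

vasopressin: 2.65 × (1/2)^1.8385 ≈ 0.74095 pmol/L.
glucagon: 35.6 × (1/2)^6.1713 ≈ 0.49396 pmol/L.
Vasopressin has more remaining, at ≈ 0.74095 pmol/L.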